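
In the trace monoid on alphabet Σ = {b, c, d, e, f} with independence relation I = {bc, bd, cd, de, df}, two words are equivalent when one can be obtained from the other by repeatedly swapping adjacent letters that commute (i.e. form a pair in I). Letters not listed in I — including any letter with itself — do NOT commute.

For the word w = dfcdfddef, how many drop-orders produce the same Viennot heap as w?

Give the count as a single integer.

126

piece 0:d — minimal
piece 1:f — minimal
piece 2:c rests on {1:f}
piece 3:d rests on {0:d}
piece 4:f rests on {2:c}
piece 5:d rests on {3:d}
piece 6:d rests on {5:d}
piece 7:e rests on {4:f}
piece 8:f rests on {7:e}
minimal pieces: {0:d, 1:f}
ways to finish when only these pieces remain (= sum over removing one remaining piece with nothing left below it):
  1 left: {6}→1  {8}→1
  2 left: {5,6}→1  {6,8}→2  {7,8}→1
  3 left: {3,5,6}→1  {4,7,8}→1  {5,6,8}→3  {6,7,8}→3
  4 left: {0,3,5,6}→1  {2,4,7,8}→1  {3,5,6,8}→4  {4,6,7,8}→4  {5,6,7,8}→6
  5 left: {0,3,5,6,8}→5  {1,2,4,7,8}→1  {2,4,6,7,8}→5  {3,5,6,7,8}→10  {4,5,6,7,8}→10
  6 left: {0,3,5,6,7,8}→15  {1,2,4,6,7,8}→6  {2,4,5,6,7,8}→15  {3,4,5,6,7,8}→20
  7 left: {0,3,4,5,6,7,8}→35  {1,2,4,5,6,7,8}→21  {2,3,4,5,6,7,8}→35
  placing 0:d first → 56 extensions
  placing 1:f first → 70 extensions
total linear extensions = 126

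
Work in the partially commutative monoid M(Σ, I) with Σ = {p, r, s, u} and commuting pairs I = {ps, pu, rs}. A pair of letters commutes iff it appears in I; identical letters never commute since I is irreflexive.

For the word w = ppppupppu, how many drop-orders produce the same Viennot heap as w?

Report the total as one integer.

36

piece 0:p — minimal
piece 1:p rests on {0:p}
piece 2:p rests on {1:p}
piece 3:p rests on {2:p}
piece 4:u — minimal
piece 5:p rests on {3:p}
piece 6:p rests on {5:p}
piece 7:p rests on {6:p}
piece 8:u rests on {4:u}
minimal pieces: {0:p, 4:u}
ways to finish when only these pieces remain (= sum over removing one remaining piece with nothing left below it):
  1 left: {7}→1  {8}→1
  2 left: {4,8}→1  {6,7}→1  {7,8}→2
  3 left: {4,7,8}→3  {5,6,7}→1  {6,7,8}→3
  4 left: {3,5,6,7}→1  {4,6,7,8}→6  {5,6,7,8}→4
  5 left: {2,3,5,6,7}→1  {3,5,6,7,8}→5  {4,5,6,7,8}→10
  6 left: {1,2,3,5,6,7}→1  {2,3,5,6,7,8}→6  {3,4,5,6,7,8}→15
  7 left: {0,1,2,3,5,6,7}→1  {1,2,3,5,6,7,8}→7  {2,3,4,5,6,7,8}→21
  placing 0:p first → 28 extensions
  placing 4:u first → 8 extensions
total linear extensions = 36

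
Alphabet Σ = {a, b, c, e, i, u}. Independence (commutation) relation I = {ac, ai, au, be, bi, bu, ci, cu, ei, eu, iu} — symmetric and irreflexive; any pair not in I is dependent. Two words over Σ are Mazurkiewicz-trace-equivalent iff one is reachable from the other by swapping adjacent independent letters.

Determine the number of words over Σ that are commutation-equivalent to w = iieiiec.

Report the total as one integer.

35

piece 0:i — minimal
piece 1:i rests on {0:i}
piece 2:e — minimal
piece 3:i rests on {1:i}
piece 4:i rests on {3:i}
piece 5:e rests on {2:e}
piece 6:c rests on {5:e}
minimal pieces: {0:i, 2:e}
ways to finish when only these pieces remain (= sum over removing one remaining piece with nothing left below it):
  1 left: {4}→1  {6}→1
  2 left: {3,4}→1  {4,6}→2  {5,6}→1
  3 left: {1,3,4}→1  {2,5,6}→1  {3,4,6}→3  {4,5,6}→3
  4 left: {0,1,3,4}→1  {1,3,4,6}→4  {2,4,5,6}→4  {3,4,5,6}→6
  5 left: {0,1,3,4,6}→5  {1,3,4,5,6}→10  {2,3,4,5,6}→10
  placing 0:i first → 20 extensions
  placing 2:e first → 15 extensions
total linear extensions = 35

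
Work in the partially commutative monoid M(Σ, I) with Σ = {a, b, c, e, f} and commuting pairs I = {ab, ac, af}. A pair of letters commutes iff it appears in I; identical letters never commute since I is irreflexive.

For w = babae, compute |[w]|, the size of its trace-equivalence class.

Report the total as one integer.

drop 0:b onto floor
drop 1:a onto floor
drop 2:b onto {0:b}
drop 3:a onto {1:a}
drop 4:e onto {2:b, 3:a}
ground layer = {0:b, 1:a}
drop-orders for the pieces not yet dropped (sum over which currently-grounded one goes next):
  1 to go: {4} 1
  2 to go: {2,4} 1  {3,4} 1
  3 to go: {0,2,4} 1  {1,3,4} 1  {2,3,4} 2
  if 0:b drops first: 3 orders
  if 1:a drops first: 3 orders
heap linearizations: 6

6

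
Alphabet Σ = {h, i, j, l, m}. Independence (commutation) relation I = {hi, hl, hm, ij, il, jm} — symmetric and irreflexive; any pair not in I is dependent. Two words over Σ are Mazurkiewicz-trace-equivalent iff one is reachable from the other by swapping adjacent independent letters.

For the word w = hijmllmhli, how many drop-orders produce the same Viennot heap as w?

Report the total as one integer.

80

drop 0:h onto floor
drop 1:i onto floor
drop 2:j onto {0:h}
drop 3:m onto {1:i}
drop 4:l onto {2:j, 3:m}
drop 5:l onto {4:l}
drop 6:m onto {5:l}
drop 7:h onto {2:j}
drop 8:l onto {6:m}
drop 9:i onto {6:m}
ground layer = {0:h, 1:i}
drop-orders for the pieces not yet dropped (sum over which currently-grounded one goes next):
  1 to go: {7} 1  {8} 1  {9} 1
  2 to go: {7,8} 2  {7,9} 2  {8,9} 2
  3 to go: {6,8,9} 2  {7,8,9} 6
  4 to go: {5,6,8,9} 2  {6,7,8,9} 8
  5 to go: {4,5,6,8,9} 2  {5,6,7,8,9} 10
  6 to go: {3,4,5,6,8,9} 2  {4,5,6,7,8,9} 12
  7 to go: {1,3,4,5,6,8,9} 2  {2,4,5,6,7,8,9} 12  {3,4,5,6,7,8,9} 14
  8 to go: {0,2,4,5,6,7,8,9} 12  {1,3,4,5,6,7,8,9} 16  {2,3,4,5,6,7,8,9} 26
  if 0:h drops first: 42 orders
  if 1:i drops first: 38 orders
heap linearizations: 80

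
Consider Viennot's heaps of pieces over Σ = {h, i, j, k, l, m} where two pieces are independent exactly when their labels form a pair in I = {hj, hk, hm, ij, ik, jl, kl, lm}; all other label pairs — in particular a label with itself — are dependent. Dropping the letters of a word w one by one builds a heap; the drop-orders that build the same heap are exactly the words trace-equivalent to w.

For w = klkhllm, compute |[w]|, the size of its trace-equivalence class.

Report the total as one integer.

35

#0=k has no predecessor
#1=l has no predecessor
#2=k depends on [0:k]
#3=h depends on [1:l]
#4=l depends on [3:h]
#5=l depends on [4:l]
#6=m depends on [2:k]
sources: [0:k, 1:l]
N(rest) = Σ N(rest − s) over sources s of rest; N(one piece) = 1:
  size 1 → [5]=1  [6]=1
  size 2 → [2,6]=1  [4,5]=1  [5,6]=2
  size 3 → [0,2,6]=1  [2,5,6]=3  [3,4,5]=1  [4,5,6]=3
  size 4 → [0,2,5,6]=4  [1,3,4,5]=1  [2,4,5,6]=6  [3,4,5,6]=4
  size 5 → [0,2,4,5,6]=10  [1,3,4,5,6]=5  [2,3,4,5,6]=10
  first=0(k) contributes 15
  first=1(l) contributes 20
|[w]| = 35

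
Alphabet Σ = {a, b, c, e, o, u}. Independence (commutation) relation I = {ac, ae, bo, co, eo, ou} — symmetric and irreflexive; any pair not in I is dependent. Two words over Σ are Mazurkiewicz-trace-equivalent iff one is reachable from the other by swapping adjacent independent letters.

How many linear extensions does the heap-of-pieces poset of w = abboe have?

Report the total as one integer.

drop 0:a onto floor
drop 1:b onto {0:a}
drop 2:b onto {1:b}
drop 3:o onto {0:a}
drop 4:e onto {2:b}
ground layer = {0:a}
drop-orders for the pieces not yet dropped (sum over which currently-grounded one goes next):
  1 to go: {3} 1  {4} 1
  2 to go: {2,4} 1  {3,4} 2
  3 to go: {1,2,4} 1  {2,3,4} 3
  if 0:a drops first: 4 orders

4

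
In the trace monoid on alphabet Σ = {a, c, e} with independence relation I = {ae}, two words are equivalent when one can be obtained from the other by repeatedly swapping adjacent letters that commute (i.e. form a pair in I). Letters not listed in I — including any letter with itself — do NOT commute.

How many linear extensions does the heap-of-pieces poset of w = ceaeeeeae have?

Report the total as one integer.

28

drop 0:c onto floor
drop 1:e onto {0:c}
drop 2:a onto {0:c}
drop 3:e onto {1:e}
drop 4:e onto {3:e}
drop 5:e onto {4:e}
drop 6:e onto {5:e}
drop 7:a onto {2:a}
drop 8:e onto {6:e}
ground layer = {0:c}
drop-orders for the pieces not yet dropped (sum over which currently-grounded one goes next):
  1 to go: {7} 1  {8} 1
  2 to go: {2,7} 1  {6,8} 1  {7,8} 2
  3 to go: {2,7,8} 3  {5,6,8} 1  {6,7,8} 3
  4 to go: {2,6,7,8} 6  {4,5,6,8} 1  {5,6,7,8} 4
  5 to go: {2,5,6,7,8} 10  {3,4,5,6,8} 1  {4,5,6,7,8} 5
  6 to go: {1,3,4,5,6,8} 1  {2,4,5,6,7,8} 15  {3,4,5,6,7,8} 6
  7 to go: {1,3,4,5,6,7,8} 7  {2,3,4,5,6,7,8} 21
  if 0:c drops first: 28 orders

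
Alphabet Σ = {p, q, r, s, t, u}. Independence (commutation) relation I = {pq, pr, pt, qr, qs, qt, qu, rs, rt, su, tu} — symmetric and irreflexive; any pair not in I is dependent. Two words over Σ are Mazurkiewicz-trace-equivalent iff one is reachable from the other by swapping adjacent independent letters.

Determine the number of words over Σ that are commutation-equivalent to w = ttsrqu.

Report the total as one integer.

drop 0:t onto floor
drop 1:t onto {0:t}
drop 2:s onto {1:t}
drop 3:r onto floor
drop 4:q onto floor
drop 5:u onto {3:r}
ground layer = {0:t, 3:r, 4:q}
drop-orders for the pieces not yet dropped (sum over which currently-grounded one goes next):
  1 to go: {2} 1  {4} 1  {5} 1
  2 to go: {1,2} 1  {2,4} 2  {2,5} 2  {3,5} 1  {4,5} 2
  3 to go: {0,1,2} 1  {1,2,4} 3  {1,2,5} 3  {2,3,5} 3  {2,4,5} 6  {3,4,5} 3
  4 to go: {0,1,2,4} 4  {0,1,2,5} 4  {1,2,3,5} 6  {1,2,4,5} 12  {2,3,4,5} 12
  if 0:t drops first: 30 orders
  if 3:r drops first: 20 orders
  if 4:q drops first: 10 orders
heap linearizations: 60

60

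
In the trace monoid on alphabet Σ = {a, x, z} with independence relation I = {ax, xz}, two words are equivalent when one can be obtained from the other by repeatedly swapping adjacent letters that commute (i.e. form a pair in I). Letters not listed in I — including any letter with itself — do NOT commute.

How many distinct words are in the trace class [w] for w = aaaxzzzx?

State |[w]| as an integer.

0(a) covers ∅
1(a) covers 0:a
2(a) covers 1:a
3(x) covers ∅
4(z) covers 2:a
5(z) covers 4:z
6(z) covers 5:z
7(x) covers 3:x
floor of heap: 0:a, 3:x
completions by unplaced set U, small U first (add the entries for U minus each lowest piece of U):
  |U|=1: {6}:1  {7}:1
  |U|=2: {3,7}:1  {5,6}:1  {6,7}:2
  |U|=3: {3,6,7}:3  {4,5,6}:1  {5,6,7}:3
  |U|=4: {2,4,5,6}:1  {3,5,6,7}:6  {4,5,6,7}:4
  |U|=5: {1,2,4,5,6}:1  {2,4,5,6,7}:5  {3,4,5,6,7}:10
  |U|=6: {0,1,2,4,5,6}:1  {1,2,4,5,6,7}:6  {2,3,4,5,6,7}:15
  start at 0(a): 21
  start at 3(x): 7
sum over floor = 28

28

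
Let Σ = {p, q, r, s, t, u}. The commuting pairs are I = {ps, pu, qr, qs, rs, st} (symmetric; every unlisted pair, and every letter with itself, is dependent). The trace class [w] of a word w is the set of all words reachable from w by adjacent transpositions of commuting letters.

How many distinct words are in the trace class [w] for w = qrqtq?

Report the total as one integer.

0(q) covers ∅
1(r) covers ∅
2(q) covers 0:q
3(t) covers 1:r, 2:q
4(q) covers 3:t
floor of heap: 0:q, 1:r
completions by unplaced set U, small U first (add the entries for U minus each lowest piece of U):
  |U|=1: {4}:1
  |U|=2: {3,4}:1
  |U|=3: {1,3,4}:1  {2,3,4}:1
  start at 0(q): 2
  start at 1(r): 1
sum over floor = 3

3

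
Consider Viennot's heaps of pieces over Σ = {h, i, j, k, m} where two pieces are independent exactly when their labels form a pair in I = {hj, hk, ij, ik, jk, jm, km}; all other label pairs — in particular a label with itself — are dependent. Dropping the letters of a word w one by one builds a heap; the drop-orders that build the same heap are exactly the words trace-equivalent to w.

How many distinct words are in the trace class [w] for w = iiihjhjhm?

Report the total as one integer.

#0=i has no predecessor
#1=i depends on [0:i]
#2=i depends on [1:i]
#3=h depends on [2:i]
#4=j has no predecessor
#5=h depends on [3:h]
#6=j depends on [4:j]
#7=h depends on [5:h]
#8=m depends on [7:h]
sources: [0:i, 4:j]
N(rest) = Σ N(rest − s) over sources s of rest; N(one piece) = 1:
  size 1 → [6]=1  [8]=1
  size 2 → [4,6]=1  [6,8]=2  [7,8]=1
  size 3 → [4,6,8]=3  [5,7,8]=1  [6,7,8]=3
  size 4 → [3,5,7,8]=1  [4,6,7,8]=6  [5,6,7,8]=4
  size 5 → [2,3,5,7,8]=1  [3,5,6,7,8]=5  [4,5,6,7,8]=10
  size 6 → [1,2,3,5,7,8]=1  [2,3,5,6,7,8]=6  [3,4,5,6,7,8]=15
  size 7 → [0,1,2,3,5,7,8]=1  [1,2,3,5,6,7,8]=7  [2,3,4,5,6,7,8]=21
  first=0(i) contributes 28
  first=4(j) contributes 8
|[w]| = 36

36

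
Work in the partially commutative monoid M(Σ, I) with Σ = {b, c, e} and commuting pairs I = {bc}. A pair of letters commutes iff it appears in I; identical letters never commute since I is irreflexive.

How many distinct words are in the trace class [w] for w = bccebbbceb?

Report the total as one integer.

12

0(b) covers ∅
1(c) covers ∅
2(c) covers 1:c
3(e) covers 0:b, 2:c
4(b) covers 3:e
5(b) covers 4:b
6(b) covers 5:b
7(c) covers 3:e
8(e) covers 6:b, 7:c
9(b) covers 8:e
floor of heap: 0:b, 1:c
completions by unplaced set U, small U first (add the entries for U minus each lowest piece of U):
  |U|=1: {9}:1
  |U|=2: {8,9}:1
  |U|=3: {6,8,9}:1  {7,8,9}:1
  |U|=4: {5,6,8,9}:1  {6,7,8,9}:2
  |U|=5: {4,5,6,8,9}:1  {5,6,7,8,9}:3
  |U|=6: {4,5,6,7,8,9}:4
  |U|=7: {3,4,5,6,7,8,9}:4
  |U|=8: {0,3,4,5,6,7,8,9}:4  {2,3,4,5,6,7,8,9}:4
  start at 0(b): 4
  start at 1(c): 8
sum over floor = 12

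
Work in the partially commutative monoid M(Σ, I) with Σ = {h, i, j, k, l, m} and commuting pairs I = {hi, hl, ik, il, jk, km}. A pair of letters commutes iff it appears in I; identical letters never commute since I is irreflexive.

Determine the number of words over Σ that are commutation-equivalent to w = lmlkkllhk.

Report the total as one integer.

3

#0=l has no predecessor
#1=m depends on [0:l]
#2=l depends on [1:m]
#3=k depends on [2:l]
#4=k depends on [3:k]
#5=l depends on [4:k]
#6=l depends on [5:l]
#7=h depends on [4:k]
#8=k depends on [6:l, 7:h]
sources: [0:l]
N(rest) = Σ N(rest − s) over sources s of rest; N(one piece) = 1:
  size 1 → [8]=1
  size 2 → [6,8]=1  [7,8]=1
  size 3 → [5,6,8]=1  [6,7,8]=2
  size 4 → [5,6,7,8]=3
  size 5 → [4,5,6,7,8]=3
  size 6 → [3,4,5,6,7,8]=3
  size 7 → [2,3,4,5,6,7,8]=3
  first=0(l) contributes 3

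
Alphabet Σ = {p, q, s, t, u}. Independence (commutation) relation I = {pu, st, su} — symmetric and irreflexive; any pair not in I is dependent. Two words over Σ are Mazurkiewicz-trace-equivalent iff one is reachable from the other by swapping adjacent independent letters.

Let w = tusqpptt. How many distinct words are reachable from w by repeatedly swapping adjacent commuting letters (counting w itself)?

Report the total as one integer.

#0=t has no predecessor
#1=u depends on [0:t]
#2=s has no predecessor
#3=q depends on [1:u, 2:s]
#4=p depends on [3:q]
#5=p depends on [4:p]
#6=t depends on [5:p]
#7=t depends on [6:t]
sources: [0:t, 2:s]
N(rest) = Σ N(rest − s) over sources s of rest; N(one piece) = 1:
  size 1 → [7]=1
  size 2 → [6,7]=1
  size 3 → [5,6,7]=1
  size 4 → [4,5,6,7]=1
  size 5 → [3,4,5,6,7]=1
  size 6 → [1,3,4,5,6,7]=1  [2,3,4,5,6,7]=1
  first=0(t) contributes 2
  first=2(s) contributes 1
|[w]| = 3

3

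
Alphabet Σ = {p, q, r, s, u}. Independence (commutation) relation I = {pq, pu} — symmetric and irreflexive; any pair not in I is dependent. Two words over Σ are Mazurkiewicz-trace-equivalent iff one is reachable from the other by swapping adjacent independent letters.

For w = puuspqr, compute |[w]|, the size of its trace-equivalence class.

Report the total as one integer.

0(p) covers ∅
1(u) covers ∅
2(u) covers 1:u
3(s) covers 0:p, 2:u
4(p) covers 3:s
5(q) covers 3:s
6(r) covers 4:p, 5:q
floor of heap: 0:p, 1:u
completions by unplaced set U, small U first (add the entries for U minus each lowest piece of U):
  |U|=1: {6}:1
  |U|=2: {4,6}:1  {5,6}:1
  |U|=3: {4,5,6}:2
  |U|=4: {3,4,5,6}:2
  |U|=5: {0,3,4,5,6}:2  {2,3,4,5,6}:2
  start at 0(p): 2
  start at 1(u): 4
sum over floor = 6

6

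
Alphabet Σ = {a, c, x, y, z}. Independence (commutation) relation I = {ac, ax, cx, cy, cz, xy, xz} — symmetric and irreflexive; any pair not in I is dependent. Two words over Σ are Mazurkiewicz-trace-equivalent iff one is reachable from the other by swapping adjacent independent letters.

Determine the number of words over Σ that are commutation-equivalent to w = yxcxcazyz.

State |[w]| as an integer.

756

#0=y has no predecessor
#1=x has no predecessor
#2=c has no predecessor
#3=x depends on [1:x]
#4=c depends on [2:c]
#5=a depends on [0:y]
#6=z depends on [5:a]
#7=y depends on [6:z]
#8=z depends on [7:y]
sources: [0:y, 1:x, 2:c]
N(rest) = Σ N(rest − s) over sources s of rest; N(one piece) = 1:
  size 1 → [3]=1  [4]=1  [8]=1
  size 2 → [1,3]=1  [2,4]=1  [3,4]=2  [3,8]=2  [4,8]=2  [7,8]=1
  size 3 → [1,3,4]=3  [1,3,8]=3  [2,3,4]=3  [2,4,8]=3  [3,4,8]=6  [3,7,8]=3  [4,7,8]=3  [6,7,8]=1
  size 4 → [1,2,3,4]=6  [1,3,4,8]=12  [1,3,7,8]=6  [2,3,4,8]=12  [2,4,7,8]=6  [3,4,7,8]=12  [3,6,7,8]=4  [4,6,7,8]=4  [5,6,7,8]=1
  size 5 → [0,5,6,7,8]=1  [1,2,3,4,8]=30  [1,3,4,7,8]=30  [1,3,6,7,8]=10  [2,3,4,7,8]=30  [2,4,6,7,8]=10  [3,4,6,7,8]=20  [3,5,6,7,8]=5  [4,5,6,7,8]=5
  size 6 → [0,3,5,6,7,8]=6  [0,4,5,6,7,8]=6  [1,2,3,4,7,8]=90  [1,3,4,6,7,8]=60  [1,3,5,6,7,8]=15  [2,3,4,6,7,8]=60  [2,4,5,6,7,8]=15  [3,4,5,6,7,8]=30
  size 7 → [0,1,3,5,6,7,8]=21  [0,2,4,5,6,7,8]=21  [0,3,4,5,6,7,8]=42  [1,2,3,4,6,7,8]=210  [1,3,4,5,6,7,8]=105  [2,3,4,5,6,7,8]=105
  first=0(y) contributes 420
  first=1(x) contributes 168
  first=2(c) contributes 168
|[w]| = 756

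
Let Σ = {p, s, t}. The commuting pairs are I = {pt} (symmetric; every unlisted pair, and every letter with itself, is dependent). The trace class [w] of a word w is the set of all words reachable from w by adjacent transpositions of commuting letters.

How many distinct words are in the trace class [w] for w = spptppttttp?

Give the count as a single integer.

drop 0:s onto floor
drop 1:p onto {0:s}
drop 2:p onto {1:p}
drop 3:t onto {0:s}
drop 4:p onto {2:p}
drop 5:p onto {4:p}
drop 6:t onto {3:t}
drop 7:t onto {6:t}
drop 8:t onto {7:t}
drop 9:t onto {8:t}
drop 10:p onto {5:p}
ground layer = {0:s}
drop-orders for the pieces not yet dropped (sum over which currently-grounded one goes next):
  1 to go: {9} 1  {10} 1
  2 to go: {5,10} 1  {8,9} 1  {9,10} 2
  3 to go: {4,5,10} 1  {5,9,10} 3  {7,8,9} 1  {8,9,10} 3
  4 to go: {2,4,5,10} 1  {4,5,9,10} 4  {5,8,9,10} 6  {6,7,8,9} 1  {7,8,9,10} 4
  5 to go: {1,2,4,5,10} 1  {2,4,5,9,10} 5  {3,6,7,8,9} 1  {4,5,8,9,10} 10  {5,7,8,9,10} 10  {6,7,8,9,10} 5
  6 to go: {1,2,4,5,9,10} 6  {2,4,5,8,9,10} 15  {3,6,7,8,9,10} 6  {4,5,7,8,9,10} 20  {5,6,7,8,9,10} 15
  7 to go: {1,2,4,5,8,9,10} 21  {2,4,5,7,8,9,10} 35  {3,5,6,7,8,9,10} 21  {4,5,6,7,8,9,10} 35
  8 to go: {1,2,4,5,7,8,9,10} 56  {2,4,5,6,7,8,9,10} 70  {3,4,5,6,7,8,9,10} 56
  9 to go: {1,2,4,5,6,7,8,9,10} 126  {2,3,4,5,6,7,8,9,10} 126
  if 0:s drops first: 252 orders

252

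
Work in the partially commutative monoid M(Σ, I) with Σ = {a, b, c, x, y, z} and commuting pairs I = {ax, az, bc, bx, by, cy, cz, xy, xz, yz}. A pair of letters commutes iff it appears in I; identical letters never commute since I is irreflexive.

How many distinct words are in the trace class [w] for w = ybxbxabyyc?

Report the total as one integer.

900

#0=y has no predecessor
#1=b has no predecessor
#2=x has no predecessor
#3=b depends on [1:b]
#4=x depends on [2:x]
#5=a depends on [0:y, 3:b]
#6=b depends on [5:a]
#7=y depends on [5:a]
#8=y depends on [7:y]
#9=c depends on [4:x, 5:a]
sources: [0:y, 1:b, 2:x]
N(rest) = Σ N(rest − s) over sources s of rest; N(one piece) = 1:
  size 1 → [6]=1  [8]=1  [9]=1
  size 2 → [4,9]=1  [6,8]=2  [6,9]=2  [7,8]=1  [8,9]=2
  size 3 → [2,4,9]=1  [4,6,9]=3  [4,8,9]=3  [6,7,8]=3  [6,8,9]=6  [7,8,9]=3
  size 4 → [2,4,6,9]=4  [2,4,8,9]=4  [4,6,8,9]=12  [4,7,8,9]=6  [6,7,8,9]=12
  size 5 → [2,4,6,8,9]=20  [2,4,7,8,9]=10  [4,6,7,8,9]=30  [5,6,7,8,9]=12
  size 6 → [0,5,6,7,8,9]=12  [2,4,6,7,8,9]=60  [3,5,6,7,8,9]=12  [4,5,6,7,8,9]=42
  size 7 → [0,3,5,6,7,8,9]=24  [0,4,5,6,7,8,9]=54  [1,3,5,6,7,8,9]=12  [2,4,5,6,7,8,9]=102  [3,4,5,6,7,8,9]=54
  size 8 → [0,1,3,5,6,7,8,9]=36  [0,2,4,5,6,7,8,9]=156  [0,3,4,5,6,7,8,9]=132  [1,3,4,5,6,7,8,9]=66  [2,3,4,5,6,7,8,9]=156
  first=0(y) contributes 222
  first=1(b) contributes 444
  first=2(x) contributes 234
|[w]| = 900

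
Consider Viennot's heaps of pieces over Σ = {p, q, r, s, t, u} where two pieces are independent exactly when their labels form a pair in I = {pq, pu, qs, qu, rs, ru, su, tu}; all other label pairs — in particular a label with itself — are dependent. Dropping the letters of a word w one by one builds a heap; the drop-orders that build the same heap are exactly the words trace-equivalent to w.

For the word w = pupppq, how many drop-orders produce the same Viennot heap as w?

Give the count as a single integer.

30

piece 0:p — minimal
piece 1:u — minimal
piece 2:p rests on {0:p}
piece 3:p rests on {2:p}
piece 4:p rests on {3:p}
piece 5:q — minimal
minimal pieces: {0:p, 1:u, 5:q}
ways to finish when only these pieces remain (= sum over removing one remaining piece with nothing left below it):
  1 left: {1}→1  {4}→1  {5}→1
  2 left: {1,4}→2  {1,5}→2  {3,4}→1  {4,5}→2
  3 left: {1,3,4}→3  {1,4,5}→6  {2,3,4}→1  {3,4,5}→3
  4 left: {0,2,3,4}→1  {1,2,3,4}→4  {1,3,4,5}→12  {2,3,4,5}→4
  placing 0:p first → 20 extensions
  placing 1:u first → 5 extensions
  placing 5:q first → 5 extensions
total linear extensions = 30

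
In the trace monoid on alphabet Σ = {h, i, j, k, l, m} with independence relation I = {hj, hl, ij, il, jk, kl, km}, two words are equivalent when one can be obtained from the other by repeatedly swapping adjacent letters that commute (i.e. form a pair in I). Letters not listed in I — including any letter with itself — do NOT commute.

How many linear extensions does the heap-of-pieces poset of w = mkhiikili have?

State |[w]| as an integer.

0(m) covers ∅
1(k) covers ∅
2(h) covers 0:m, 1:k
3(i) covers 2:h
4(i) covers 3:i
5(k) covers 4:i
6(i) covers 5:k
7(l) covers 0:m
8(i) covers 6:i
floor of heap: 0:m, 1:k
completions by unplaced set U, small U first (add the entries for U minus each lowest piece of U):
  |U|=1: {7}:1  {8}:1
  |U|=2: {6,8}:1  {7,8}:2
  |U|=3: {5,6,8}:1  {6,7,8}:3
  |U|=4: {4,5,6,8}:1  {5,6,7,8}:4
  |U|=5: {3,4,5,6,8}:1  {4,5,6,7,8}:5
  |U|=6: {2,3,4,5,6,8}:1  {3,4,5,6,7,8}:6
  |U|=7: {1,2,3,4,5,6,8}:1  {2,3,4,5,6,7,8}:7
  start at 0(m): 8
  start at 1(k): 7
sum over floor = 15

15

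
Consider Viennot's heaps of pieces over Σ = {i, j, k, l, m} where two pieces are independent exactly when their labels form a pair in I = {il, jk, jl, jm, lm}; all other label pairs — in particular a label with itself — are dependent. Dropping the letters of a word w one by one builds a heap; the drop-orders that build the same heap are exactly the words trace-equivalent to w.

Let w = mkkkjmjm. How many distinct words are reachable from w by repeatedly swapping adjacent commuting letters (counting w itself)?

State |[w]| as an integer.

piece 0:m — minimal
piece 1:k rests on {0:m}
piece 2:k rests on {1:k}
piece 3:k rests on {2:k}
piece 4:j — minimal
piece 5:m rests on {3:k}
piece 6:j rests on {4:j}
piece 7:m rests on {5:m}
minimal pieces: {0:m, 4:j}
ways to finish when only these pieces remain (= sum over removing one remaining piece with nothing left below it):
  1 left: {6}→1  {7}→1
  2 left: {4,6}→1  {5,7}→1  {6,7}→2
  3 left: {3,5,7}→1  {4,6,7}→3  {5,6,7}→3
  4 left: {2,3,5,7}→1  {3,5,6,7}→4  {4,5,6,7}→6
  5 left: {1,2,3,5,7}→1  {2,3,5,6,7}→5  {3,4,5,6,7}→10
  6 left: {0,1,2,3,5,7}→1  {1,2,3,5,6,7}→6  {2,3,4,5,6,7}→15
  placing 0:m first → 21 extensions
  placing 4:j first → 7 extensions
total linear extensions = 28

28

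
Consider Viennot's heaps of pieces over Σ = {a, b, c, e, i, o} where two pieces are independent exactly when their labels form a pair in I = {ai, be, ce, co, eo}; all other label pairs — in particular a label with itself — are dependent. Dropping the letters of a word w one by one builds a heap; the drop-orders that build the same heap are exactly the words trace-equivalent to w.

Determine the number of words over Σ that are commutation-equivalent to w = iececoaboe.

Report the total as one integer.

#0=i has no predecessor
#1=e depends on [0:i]
#2=c depends on [0:i]
#3=e depends on [1:e]
#4=c depends on [2:c]
#5=o depends on [0:i]
#6=a depends on [3:e, 4:c, 5:o]
#7=b depends on [6:a]
#8=o depends on [7:b]
#9=e depends on [6:a]
sources: [0:i]
N(rest) = Σ N(rest − s) over sources s of rest; N(one piece) = 1:
  size 1 → [8]=1  [9]=1
  size 2 → [7,8]=1  [8,9]=2
  size 3 → [7,8,9]=3
  size 4 → [6,7,8,9]=3
  size 5 → [3,6,7,8,9]=3  [4,6,7,8,9]=3  [5,6,7,8,9]=3
  size 6 → [1,3,6,7,8,9]=3  [2,4,6,7,8,9]=3  [3,4,6,7,8,9]=6  [3,5,6,7,8,9]=6  [4,5,6,7,8,9]=6
  size 7 → [1,3,4,6,7,8,9]=9  [1,3,5,6,7,8,9]=9  [2,3,4,6,7,8,9]=9  [2,4,5,6,7,8,9]=9  [3,4,5,6,7,8,9]=18
  size 8 → [1,2,3,4,6,7,8,9]=18  [1,3,4,5,6,7,8,9]=36  [2,3,4,5,6,7,8,9]=36
  first=0(i) contributes 90

90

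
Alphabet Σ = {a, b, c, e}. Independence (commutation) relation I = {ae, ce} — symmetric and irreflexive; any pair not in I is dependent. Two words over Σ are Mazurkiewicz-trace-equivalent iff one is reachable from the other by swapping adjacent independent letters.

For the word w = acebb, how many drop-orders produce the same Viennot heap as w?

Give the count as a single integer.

3

drop 0:a onto floor
drop 1:c onto {0:a}
drop 2:e onto floor
drop 3:b onto {1:c, 2:e}
drop 4:b onto {3:b}
ground layer = {0:a, 2:e}
drop-orders for the pieces not yet dropped (sum over which currently-grounded one goes next):
  1 to go: {4} 1
  2 to go: {3,4} 1
  3 to go: {1,3,4} 1  {2,3,4} 1
  if 0:a drops first: 2 orders
  if 2:e drops first: 1 orders
heap linearizations: 3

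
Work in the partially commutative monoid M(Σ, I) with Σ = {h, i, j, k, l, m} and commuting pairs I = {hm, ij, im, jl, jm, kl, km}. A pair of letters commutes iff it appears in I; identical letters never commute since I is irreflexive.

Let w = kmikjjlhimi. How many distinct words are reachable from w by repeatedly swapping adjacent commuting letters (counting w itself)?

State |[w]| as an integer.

94

0(k) covers ∅
1(m) covers ∅
2(i) covers 0:k
3(k) covers 2:i
4(j) covers 3:k
5(j) covers 4:j
6(l) covers 1:m, 2:i
7(h) covers 5:j, 6:l
8(i) covers 7:h
9(m) covers 6:l
10(i) covers 8:i
floor of heap: 0:k, 1:m
completions by unplaced set U, small U first (add the entries for U minus each lowest piece of U):
  |U|=1: {9}:1  {10}:1
  |U|=2: {8,10}:1  {9,10}:2
  |U|=3: {7,8,10}:1  {8,9,10}:3
  |U|=4: {5,7,8,10}:1  {7,8,9,10}:4
  |U|=5: {4,5,7,8,10}:1  {5,7,8,9,10}:5  {6,7,8,9,10}:4
  |U|=6: {1,6,7,8,9,10}:4  {3,4,5,7,8,10}:1  {4,5,7,8,9,10}:6  {5,6,7,8,9,10}:9
  |U|=7: {1,5,6,7,8,9,10}:13  {3,4,5,7,8,9,10}:7  {4,5,6,7,8,9,10}:15
  |U|=8: {1,4,5,6,7,8,9,10}:28  {3,4,5,6,7,8,9,10}:22
  |U|=9: {1,3,4,5,6,7,8,9,10}:50  {2,3,4,5,6,7,8,9,10}:22
  start at 0(k): 72
  start at 1(m): 22
sum over floor = 94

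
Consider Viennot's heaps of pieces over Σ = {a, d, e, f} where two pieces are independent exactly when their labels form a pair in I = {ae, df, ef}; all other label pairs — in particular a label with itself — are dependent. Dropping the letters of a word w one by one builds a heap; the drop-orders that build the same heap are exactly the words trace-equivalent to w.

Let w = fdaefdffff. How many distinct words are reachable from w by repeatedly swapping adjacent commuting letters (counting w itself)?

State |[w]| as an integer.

piece 0:f — minimal
piece 1:d — minimal
piece 2:a rests on {0:f, 1:d}
piece 3:e rests on {1:d}
piece 4:f rests on {2:a}
piece 5:d rests on {2:a, 3:e}
piece 6:f rests on {4:f}
piece 7:f rests on {6:f}
piece 8:f rests on {7:f}
piece 9:f rests on {8:f}
minimal pieces: {0:f, 1:d}
ways to finish when only these pieces remain (= sum over removing one remaining piece with nothing left below it):
  1 left: {5}→1  {9}→1
  2 left: {3,5}→1  {5,9}→2  {8,9}→1
  3 left: {3,5,9}→3  {5,8,9}→3  {7,8,9}→1
  4 left: {3,5,8,9}→6  {5,7,8,9}→4  {6,7,8,9}→1
  5 left: {3,5,7,8,9}→10  {4,6,7,8,9}→1  {5,6,7,8,9}→5
  6 left: {3,5,6,7,8,9}→15  {4,5,6,7,8,9}→6
  7 left: {2,4,5,6,7,8,9}→6  {3,4,5,6,7,8,9}→21
  8 left: {0,2,4,5,6,7,8,9}→6  {2,3,4,5,6,7,8,9}→27
  placing 0:f first → 27 extensions
  placing 1:d first → 33 extensions
total linear extensions = 60

60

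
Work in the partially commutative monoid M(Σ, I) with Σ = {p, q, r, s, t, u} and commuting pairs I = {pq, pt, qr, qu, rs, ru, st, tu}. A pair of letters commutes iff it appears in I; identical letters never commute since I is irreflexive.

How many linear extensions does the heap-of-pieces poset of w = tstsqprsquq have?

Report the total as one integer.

270

piece 0:t — minimal
piece 1:s — minimal
piece 2:t rests on {0:t}
piece 3:s rests on {1:s}
piece 4:q rests on {2:t, 3:s}
piece 5:p rests on {3:s}
piece 6:r rests on {2:t, 5:p}
piece 7:s rests on {4:q, 5:p}
piece 8:q rests on {7:s}
piece 9:u rests on {7:s}
piece 10:q rests on {8:q}
minimal pieces: {0:t, 1:s}
ways to finish when only these pieces remain (= sum over removing one remaining piece with nothing left below it):
  1 left: {6}→1  {9}→1  {10}→1
  2 left: {6,9}→2  {6,10}→2  {8,10}→1  {9,10}→2
  3 left: {6,8,10}→3  {6,9,10}→6  {8,9,10}→3
  4 left: {6,8,9,10}→12  {7,8,9,10}→3
  5 left: {4,7,8,9,10}→3  {6,7,8,9,10}→15
  6 left: {4,6,7,8,9,10}→18  {5,6,7,8,9,10}→15
  7 left: {2,4,6,7,8,9,10}→18  {4,5,6,7,8,9,10}→33
  8 left: {0,2,4,6,7,8,9,10}→18  {2,4,5,6,7,8,9,10}→51  {3,4,5,6,7,8,9,10}→33
  9 left: {0,2,4,5,6,7,8,9,10}→69  {1,3,4,5,6,7,8,9,10}→33  {2,3,4,5,6,7,8,9,10}→84
  placing 0:t first → 117 extensions
  placing 1:s first → 153 extensions
total linear extensions = 270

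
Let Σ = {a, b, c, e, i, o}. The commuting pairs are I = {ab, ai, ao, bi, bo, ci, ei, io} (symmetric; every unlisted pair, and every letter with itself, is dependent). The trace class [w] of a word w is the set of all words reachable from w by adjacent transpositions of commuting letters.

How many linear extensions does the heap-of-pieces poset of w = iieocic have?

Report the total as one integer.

piece 0:i — minimal
piece 1:i rests on {0:i}
piece 2:e — minimal
piece 3:o rests on {2:e}
piece 4:c rests on {3:o}
piece 5:i rests on {1:i}
piece 6:c rests on {4:c}
minimal pieces: {0:i, 2:e}
ways to finish when only these pieces remain (= sum over removing one remaining piece with nothing left below it):
  1 left: {5}→1  {6}→1
  2 left: {1,5}→1  {4,6}→1  {5,6}→2
  3 left: {0,1,5}→1  {1,5,6}→3  {3,4,6}→1  {4,5,6}→3
  4 left: {0,1,5,6}→4  {1,4,5,6}→6  {2,3,4,6}→1  {3,4,5,6}→4
  5 left: {0,1,4,5,6}→10  {1,3,4,5,6}→10  {2,3,4,5,6}→5
  placing 0:i first → 15 extensions
  placing 2:e first → 20 extensions
total linear extensions = 35

35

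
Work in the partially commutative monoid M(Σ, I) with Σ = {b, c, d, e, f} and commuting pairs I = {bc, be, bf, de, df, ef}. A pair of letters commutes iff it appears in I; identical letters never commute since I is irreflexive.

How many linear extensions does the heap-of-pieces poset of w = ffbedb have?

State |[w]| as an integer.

#0=f has no predecessor
#1=f depends on [0:f]
#2=b has no predecessor
#3=e has no predecessor
#4=d depends on [2:b]
#5=b depends on [4:d]
sources: [0:f, 2:b, 3:e]
N(rest) = Σ N(rest − s) over sources s of rest; N(one piece) = 1:
  size 1 → [1]=1  [3]=1  [5]=1
  size 2 → [0,1]=1  [1,3]=2  [1,5]=2  [3,5]=2  [4,5]=1
  size 3 → [0,1,3]=3  [0,1,5]=3  [1,3,5]=6  [1,4,5]=3  [2,4,5]=1  [3,4,5]=3
  size 4 → [0,1,3,5]=12  [0,1,4,5]=6  [1,2,4,5]=4  [1,3,4,5]=12  [2,3,4,5]=4
  first=0(f) contributes 20
  first=2(b) contributes 30
  first=3(e) contributes 10
|[w]| = 60

60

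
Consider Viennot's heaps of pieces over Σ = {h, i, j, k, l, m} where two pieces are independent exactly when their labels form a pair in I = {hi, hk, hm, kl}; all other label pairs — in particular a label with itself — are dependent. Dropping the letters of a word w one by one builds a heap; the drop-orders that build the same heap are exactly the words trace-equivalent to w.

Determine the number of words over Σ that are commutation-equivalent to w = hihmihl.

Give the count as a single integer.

piece 0:h — minimal
piece 1:i — minimal
piece 2:h rests on {0:h}
piece 3:m rests on {1:i}
piece 4:i rests on {3:m}
piece 5:h rests on {2:h}
piece 6:l rests on {4:i, 5:h}
minimal pieces: {0:h, 1:i}
ways to finish when only these pieces remain (= sum over removing one remaining piece with nothing left below it):
  1 left: {6}→1
  2 left: {4,6}→1  {5,6}→1
  3 left: {2,5,6}→1  {3,4,6}→1  {4,5,6}→2
  4 left: {0,2,5,6}→1  {1,3,4,6}→1  {2,4,5,6}→3  {3,4,5,6}→3
  5 left: {0,2,4,5,6}→4  {1,3,4,5,6}→4  {2,3,4,5,6}→6
  placing 0:h first → 10 extensions
  placing 1:i first → 10 extensions
total linear extensions = 20

20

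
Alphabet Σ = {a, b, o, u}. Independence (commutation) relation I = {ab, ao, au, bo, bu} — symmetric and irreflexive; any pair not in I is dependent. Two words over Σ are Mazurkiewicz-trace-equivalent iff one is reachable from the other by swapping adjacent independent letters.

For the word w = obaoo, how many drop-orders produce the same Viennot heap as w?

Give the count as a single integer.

20

drop 0:o onto floor
drop 1:b onto floor
drop 2:a onto floor
drop 3:o onto {0:o}
drop 4:o onto {3:o}
ground layer = {0:o, 1:b, 2:a}
drop-orders for the pieces not yet dropped (sum over which currently-grounded one goes next):
  1 to go: {1} 1  {2} 1  {4} 1
  2 to go: {1,2} 2  {1,4} 2  {2,4} 2  {3,4} 1
  3 to go: {0,3,4} 1  {1,2,4} 6  {1,3,4} 3  {2,3,4} 3
  if 0:o drops first: 12 orders
  if 1:b drops first: 4 orders
  if 2:a drops first: 4 orders
heap linearizations: 20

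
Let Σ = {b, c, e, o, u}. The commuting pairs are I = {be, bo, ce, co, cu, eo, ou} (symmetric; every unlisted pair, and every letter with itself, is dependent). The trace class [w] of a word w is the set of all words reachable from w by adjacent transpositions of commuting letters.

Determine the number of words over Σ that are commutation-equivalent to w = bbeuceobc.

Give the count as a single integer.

drop 0:b onto floor
drop 1:b onto {0:b}
drop 2:e onto floor
drop 3:u onto {1:b, 2:e}
drop 4:c onto {1:b}
drop 5:e onto {3:u}
drop 6:o onto floor
drop 7:b onto {3:u, 4:c}
drop 8:c onto {7:b}
ground layer = {0:b, 2:e, 6:o}
drop-orders for the pieces not yet dropped (sum over which currently-grounded one goes next):
  1 to go: {5} 1  {6} 1  {8} 1
  2 to go: {5,6} 2  {5,8} 2  {6,8} 2  {7,8} 1
  3 to go: {4,7,8} 1  {5,6,8} 6  {5,7,8} 3  {6,7,8} 3
  4 to go: {3,5,7,8} 3  {4,5,7,8} 4  {4,6,7,8} 4  {5,6,7,8} 12
  5 to go: {2,3,5,7,8} 3  {3,4,5,7,8} 7  {3,5,6,7,8} 15  {4,5,6,7,8} 20
  6 to go: {1,3,4,5,7,8} 7  {2,3,4,5,7,8} 10  {2,3,5,6,7,8} 18  {3,4,5,6,7,8} 42
  7 to go: {0,1,3,4,5,7,8} 7  {1,2,3,4,5,7,8} 17  {1,3,4,5,6,7,8} 49  {2,3,4,5,6,7,8} 70
  if 0:b drops first: 136 orders
  if 2:e drops first: 56 orders
  if 6:o drops first: 24 orders
heap linearizations: 216

216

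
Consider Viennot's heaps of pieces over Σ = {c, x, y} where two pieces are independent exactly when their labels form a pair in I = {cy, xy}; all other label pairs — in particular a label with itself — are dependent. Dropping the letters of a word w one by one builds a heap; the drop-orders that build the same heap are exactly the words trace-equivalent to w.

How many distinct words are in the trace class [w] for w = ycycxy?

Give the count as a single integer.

20

0(y) covers ∅
1(c) covers ∅
2(y) covers 0:y
3(c) covers 1:c
4(x) covers 3:c
5(y) covers 2:y
floor of heap: 0:y, 1:c
completions by unplaced set U, small U first (add the entries for U minus each lowest piece of U):
  |U|=1: {4}:1  {5}:1
  |U|=2: {2,5}:1  {3,4}:1  {4,5}:2
  |U|=3: {0,2,5}:1  {1,3,4}:1  {2,4,5}:3  {3,4,5}:3
  |U|=4: {0,2,4,5}:4  {1,3,4,5}:4  {2,3,4,5}:6
  start at 0(y): 10
  start at 1(c): 10
sum over floor = 20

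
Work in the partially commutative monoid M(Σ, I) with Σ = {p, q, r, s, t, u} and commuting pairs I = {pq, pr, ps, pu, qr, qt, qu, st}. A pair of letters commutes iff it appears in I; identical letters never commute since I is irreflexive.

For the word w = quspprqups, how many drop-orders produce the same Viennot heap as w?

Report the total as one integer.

0(q) covers ∅
1(u) covers ∅
2(s) covers 0:q, 1:u
3(p) covers ∅
4(p) covers 3:p
5(r) covers 2:s
6(q) covers 2:s
7(u) covers 5:r
8(p) covers 4:p
9(s) covers 6:q, 7:u
floor of heap: 0:q, 1:u, 3:p
completions by unplaced set U, small U first (add the entries for U minus each lowest piece of U):
  |U|=1: {8}:1  {9}:1
  |U|=2: {4,8}:1  {6,9}:1  {7,9}:1  {8,9}:2
  |U|=3: {3,4,8}:1  {4,8,9}:3  {5,7,9}:1  {6,7,9}:2  {6,8,9}:3  {7,8,9}:3
  |U|=4: {3,4,8,9}:4  {4,6,8,9}:6  {4,7,8,9}:6  {5,6,7,9}:3  {5,7,8,9}:4  {6,7,8,9}:8
  |U|=5: {2,5,6,7,9}:3  {3,4,6,8,9}:10  {3,4,7,8,9}:10  {4,5,7,8,9}:10  {4,6,7,8,9}:20  {5,6,7,8,9}:15
  |U|=6: {0,2,5,6,7,9}:3  {1,2,5,6,7,9}:3  {2,5,6,7,8,9}:18  {3,4,5,7,8,9}:20  {3,4,6,7,8,9}:40  {4,5,6,7,8,9}:45
  |U|=7: {0,1,2,5,6,7,9}:6  {0,2,5,6,7,8,9}:21  {1,2,5,6,7,8,9}:21  {2,4,5,6,7,8,9}:63  {3,4,5,6,7,8,9}:105
  |U|=8: {0,1,2,5,6,7,8,9}:48  {0,2,4,5,6,7,8,9}:84  {1,2,4,5,6,7,8,9}:84  {2,3,4,5,6,7,8,9}:168
  start at 0(q): 252
  start at 1(u): 252
  start at 3(p): 216
sum over floor = 720

720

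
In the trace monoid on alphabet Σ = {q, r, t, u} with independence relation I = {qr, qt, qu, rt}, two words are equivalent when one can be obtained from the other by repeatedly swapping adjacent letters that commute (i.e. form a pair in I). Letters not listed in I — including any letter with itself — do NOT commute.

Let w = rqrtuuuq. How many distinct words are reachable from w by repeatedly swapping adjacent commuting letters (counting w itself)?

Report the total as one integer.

piece 0:r — minimal
piece 1:q — minimal
piece 2:r rests on {0:r}
piece 3:t — minimal
piece 4:u rests on {2:r, 3:t}
piece 5:u rests on {4:u}
piece 6:u rests on {5:u}
piece 7:q rests on {1:q}
minimal pieces: {0:r, 1:q, 3:t}
ways to finish when only these pieces remain (= sum over removing one remaining piece with nothing left below it):
  1 left: {6}→1  {7}→1
  2 left: {1,7}→1  {5,6}→1  {6,7}→2
  3 left: {1,6,7}→3  {4,5,6}→1  {5,6,7}→3
  4 left: {1,5,6,7}→6  {2,4,5,6}→1  {3,4,5,6}→1  {4,5,6,7}→4
  5 left: {0,2,4,5,6}→1  {1,4,5,6,7}→10  {2,3,4,5,6}→2  {2,4,5,6,7}→5  {3,4,5,6,7}→5
  6 left: {0,2,3,4,5,6}→3  {0,2,4,5,6,7}→6  {1,2,4,5,6,7}→15  {1,3,4,5,6,7}→15  {2,3,4,5,6,7}→12
  placing 0:r first → 42 extensions
  placing 1:q first → 21 extensions
  placing 3:t first → 21 extensions
total linear extensions = 84

84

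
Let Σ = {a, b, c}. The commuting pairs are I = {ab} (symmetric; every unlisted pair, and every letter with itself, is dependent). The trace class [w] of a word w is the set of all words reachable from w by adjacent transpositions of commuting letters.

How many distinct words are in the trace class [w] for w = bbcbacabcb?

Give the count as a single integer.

4

drop 0:b onto floor
drop 1:b onto {0:b}
drop 2:c onto {1:b}
drop 3:b onto {2:c}
drop 4:a onto {2:c}
drop 5:c onto {3:b, 4:a}
drop 6:a onto {5:c}
drop 7:b onto {5:c}
drop 8:c onto {6:a, 7:b}
drop 9:b onto {8:c}
ground layer = {0:b}
drop-orders for the pieces not yet dropped (sum over which currently-grounded one goes next):
  1 to go: {9} 1
  2 to go: {8,9} 1
  3 to go: {6,8,9} 1  {7,8,9} 1
  4 to go: {6,7,8,9} 2
  5 to go: {5,6,7,8,9} 2
  6 to go: {3,5,6,7,8,9} 2  {4,5,6,7,8,9} 2
  7 to go: {3,4,5,6,7,8,9} 4
  8 to go: {2,3,4,5,6,7,8,9} 4
  if 0:b drops first: 4 orders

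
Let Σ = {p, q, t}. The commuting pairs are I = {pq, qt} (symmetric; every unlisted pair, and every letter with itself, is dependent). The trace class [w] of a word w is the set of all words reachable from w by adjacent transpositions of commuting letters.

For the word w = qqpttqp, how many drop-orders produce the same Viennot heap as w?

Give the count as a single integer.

35

drop 0:q onto floor
drop 1:q onto {0:q}
drop 2:p onto floor
drop 3:t onto {2:p}
drop 4:t onto {3:t}
drop 5:q onto {1:q}
drop 6:p onto {4:t}
ground layer = {0:q, 2:p}
drop-orders for the pieces not yet dropped (sum over which currently-grounded one goes next):
  1 to go: {5} 1  {6} 1
  2 to go: {1,5} 1  {4,6} 1  {5,6} 2
  3 to go: {0,1,5} 1  {1,5,6} 3  {3,4,6} 1  {4,5,6} 3
  4 to go: {0,1,5,6} 4  {1,4,5,6} 6  {2,3,4,6} 1  {3,4,5,6} 4
  5 to go: {0,1,4,5,6} 10  {1,3,4,5,6} 10  {2,3,4,5,6} 5
  if 0:q drops first: 15 orders
  if 2:p drops first: 20 orders
heap linearizations: 35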